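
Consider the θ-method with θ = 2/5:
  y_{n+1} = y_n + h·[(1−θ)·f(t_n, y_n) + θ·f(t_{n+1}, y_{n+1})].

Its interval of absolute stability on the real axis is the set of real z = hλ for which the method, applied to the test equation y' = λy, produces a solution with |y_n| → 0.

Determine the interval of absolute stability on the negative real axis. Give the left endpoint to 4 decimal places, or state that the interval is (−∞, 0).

Set f=λy, z=hλ:
  y_{n+1} = y_n + z·[3/5·y_n + 2/5·y_{n+1}] ⇒ (1 − 2/5z)y_{n+1} = (1 + 3/5z)y_n
  R(z) = (1 + 3/5z)/(1 − 2/5z).

Find x<0 with |R(x)|<1.
x=-0.39: |R|=0.6626
R=−1: 1+3/5x = −1+2/5x ⇒ -1/5x=2 ⇒ x=2/(-1/5)=-10.0000
Confirm numerically:
  x=-8.506: |R|=0.93213 <1
  x=-8.473: |R|=0.93042 <1
  x=-5.162: |R|=0.68429 <1
  x=-10.508: |R|=1.01953 >1
  x=-10.154: |R|=1.00609 >1
Stable set (-10.0000, 0).

z∈(-10.0000,0).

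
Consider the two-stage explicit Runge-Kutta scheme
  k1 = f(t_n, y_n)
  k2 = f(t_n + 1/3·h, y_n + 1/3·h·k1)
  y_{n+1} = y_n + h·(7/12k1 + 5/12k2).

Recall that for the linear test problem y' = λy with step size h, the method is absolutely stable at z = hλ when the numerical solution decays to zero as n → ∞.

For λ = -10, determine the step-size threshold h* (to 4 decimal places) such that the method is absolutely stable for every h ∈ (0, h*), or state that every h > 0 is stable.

On y'=λy, z=hλ:
  k1=λy_n ⇒ h·k1=z·y_n;  k2=λ(1+1/3z)y_n ⇒ h·k2=z(1+1/3z)y_n
  y_{n+1}/y_n = 1 + 7/12z + 5/12z(1+1/3z) = 1 + z + 5/36z²
  so R(z) = 1 + z + 5/36z².

Solve |R(x)|<1 on ℝ⁻.
x=-1.42: |R|=0.1399
R=1: x+5/36x²=0 ⇒ x=−36/5=-7.2000; min R=1−1/(4·5/36)=-0.8000>−1
Confirm numerically:
  x=-7.054: |R|=0.85696 <1
  x=-6.313: |R|=0.22227 <1
  x=-5.873: |R|=0.08243 <1
  x=-7.487: |R|=1.29844 >1
  x=-7.298: |R|=1.09933 >1
  x=-7.266: |R|=1.06661 >1
Stable set (-7.2000, 0).

(-7.2000,0); λ=-10 ⇒ h* = (36/5)/10 = 0.7200.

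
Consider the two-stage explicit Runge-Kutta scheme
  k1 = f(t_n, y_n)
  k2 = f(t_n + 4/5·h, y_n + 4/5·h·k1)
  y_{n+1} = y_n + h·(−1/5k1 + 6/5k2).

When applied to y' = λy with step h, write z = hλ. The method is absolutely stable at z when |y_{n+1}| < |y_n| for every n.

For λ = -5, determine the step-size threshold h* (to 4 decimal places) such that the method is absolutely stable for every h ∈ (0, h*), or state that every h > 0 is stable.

(-1.0417,0); λ=-5 ⇒ h* = (25/24)/5 = 0.2083.

On y'=λy, z=hλ:
  k1=λy_n ⇒ h·k1=z·y_n;  k2=λ(1+4/5z)y_n ⇒ h·k2=z(1+4/5z)y_n
  y_{n+1}/y_n = 1 − 1/5z + 6/5z(1+4/5z) = 1 + z + 24/25z²
  Hence R(z) = 1 + z + 24/25z².

Boundary: |R(x)|=1, x<0.
x=-0.84: |R|=0.8374
R=1: x+24/25x²=0 ⇒ x=−25/24=-1.0417; min R=1−1/(4·24/25)=0.7396>−1
Confirm numerically:
  x=-0.806: |R|=0.81765 <1
  x=-0.635: |R|=0.75210 <1
  x=-0.537: |R|=0.73983 <1
  x=-0.534: |R|=0.73975 <1
  x=-1.464: |R|=1.59356 >1
  x=-1.172: |R|=1.14664 >1
Interval (-1.0417, 0).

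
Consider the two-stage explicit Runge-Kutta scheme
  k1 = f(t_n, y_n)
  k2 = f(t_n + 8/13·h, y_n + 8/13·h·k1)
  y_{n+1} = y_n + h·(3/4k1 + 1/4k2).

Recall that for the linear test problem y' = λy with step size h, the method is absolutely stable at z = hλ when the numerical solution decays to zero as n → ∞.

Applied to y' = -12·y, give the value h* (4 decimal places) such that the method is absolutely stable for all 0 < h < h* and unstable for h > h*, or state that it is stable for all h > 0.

Set f=λy, z=hλ:
  k1=λy_n ⇒ h·k1=z·y_n;  k2=λ(1+8/13z)y_n ⇒ h·k2=z(1+8/13z)y_n
  y_{n+1}/y_n = 1 + 3/4z + 1/4z(1+8/13z) = 1 + z + 2/13z²
  Hence R(z) = 1 + z + 2/13z².

Solve |R(x)|<1 on ℝ⁻.
x=-0.88: |R|=0.2391
R=1: x+2/13x²=0 ⇒ x=−13/2=-6.5000; min R=1−1/(4·2/13)=-0.6250>−1
Confirm numerically:
  x=-4.479: |R|=0.39262 <1
  x=-4.473: |R|=0.39489 <1
  x=-3.770: |R|=0.58340 <1
  x=-3.605: |R|=0.60561 <1
  x=-7.078: |R|=1.62940 >1
  x=-7.072: |R|=1.62234 >1
  x=-6.806: |R|=1.32041 >1
Stable set (-6.5000, 0).

(-6.5000,0); λ=-12 ⇒ h* = (13/2)/12 = 0.5417.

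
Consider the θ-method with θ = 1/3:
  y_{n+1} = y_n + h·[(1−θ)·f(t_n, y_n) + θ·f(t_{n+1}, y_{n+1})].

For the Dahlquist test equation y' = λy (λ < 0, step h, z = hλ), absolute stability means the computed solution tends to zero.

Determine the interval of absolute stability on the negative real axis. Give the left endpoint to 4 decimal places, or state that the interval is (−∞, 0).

(-6.0000, 0).

Test eqn y'=λy, z=hλ:
  y_{n+1} = y_n + z·[2/3·y_n + 1/3·y_{n+1}] ⇒ (1 − 1/3z)y_{n+1} = (1 + 2/3z)y_n
  ⇒ R(z) = (1 + 2/3z)/(1 − 1/3z).

Boundary: |R(x)|=1, x<0.
x=-0.52: |R|=0.5568
R=−1: 1+2/3x = −1+1/3x ⇒ -1/3x=2 ⇒ x=2/(-1/3)=-6.0000
Confirm numerically:
  x=-5.156: |R|=0.89652 <1
  x=-4.992: |R|=0.87387 <1
  x=-3.991: |R|=0.71263 <1
  x=-6.443: |R|=1.04691 >1
  x=-6.149: |R|=1.01629 >1
  x=-6.054: |R|=1.00596 >1
Stable set (-6.0000, 0).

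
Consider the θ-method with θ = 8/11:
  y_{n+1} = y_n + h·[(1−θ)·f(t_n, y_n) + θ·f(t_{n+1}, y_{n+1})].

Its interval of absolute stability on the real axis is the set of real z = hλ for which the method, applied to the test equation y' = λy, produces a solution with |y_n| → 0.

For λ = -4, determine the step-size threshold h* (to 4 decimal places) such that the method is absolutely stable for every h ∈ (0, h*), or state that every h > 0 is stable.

Test eqn y'=λy, z=hλ:
  y_{n+1} = y_n + z·[3/11·y_n + 8/11·y_{n+1}] ⇒ (1 − 8/11z)y_{n+1} = (1 + 3/11z)y_n
  ⇒ R(z) = (1 + 3/11z)/(1 − 8/11z).

Need |R(x)|<1, x<0.
x=-0.73: |R|=0.5232
x=-2: |R|=0.1852
x=-10: |R|=0.2088
x=-100: |R|=0.3564
θ=8/11≥1/2 ⇒ |1+3/11x|<|1−8/11x| ∀x<0 ⇒ interval (−∞,0).

interval (−∞, 0). Any h>0 works for λ=-4.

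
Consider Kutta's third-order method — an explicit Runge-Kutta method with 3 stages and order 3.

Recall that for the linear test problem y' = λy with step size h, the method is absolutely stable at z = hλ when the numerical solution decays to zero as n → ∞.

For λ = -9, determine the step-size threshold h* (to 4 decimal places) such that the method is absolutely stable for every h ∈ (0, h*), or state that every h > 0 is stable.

(-2.5127,0); λ=-9 ⇒ h* = 0.2792.

Set f=λy, z=hλ:
  order 3, 3-stage ⇒ R(z)=1+z+z^2/2+z^3/6
  (e.g. R(-1.53)=0.04352, |R|=0.04352)

Need |R(x)|<1, x<0.
x=-1.53: |R|=0.0435
|R(-2.39)|=0.8093 |R(-2.23)|=0.5918 |R(-0.73)|=0.4716
Bisect:
  x_lo=-3.1431 |R|=2.3788  x_hi=-0.2028 |R|=0.8163
  mid=-1.67299 |R|=0.05397 →hi
  mid=-2.40807 |R|=0.83599 →hi
  mid=-2.77561 |R|=1.48749 →lo
  mid=-2.59184 |R|=1.13486 →lo
  mid=-2.49995 |R|=0.97909 →hi
  mid=-2.54590 |R|=1.05534 →lo
  mid=-2.52292 |R|=1.01682 →lo
  mid=-2.51144 |R|=0.99785 →hi
  mid=-2.51718 |R|=1.00731 →lo
  ...
  [-2.51288,-2.51270] ⇒ x*=-2.5127
Stable set (-2.5127, 0).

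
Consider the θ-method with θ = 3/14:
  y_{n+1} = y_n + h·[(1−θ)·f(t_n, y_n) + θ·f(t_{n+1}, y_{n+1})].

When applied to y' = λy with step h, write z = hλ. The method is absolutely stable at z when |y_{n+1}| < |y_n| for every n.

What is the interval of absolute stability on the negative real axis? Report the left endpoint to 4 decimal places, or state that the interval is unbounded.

On y'=λy, z=hλ:
  y_{n+1} = y_n + z·[11/14·y_n + 3/14·y_{n+1}] ⇒ (1 − 3/14z)y_{n+1} = (1 + 11/14z)y_n
  R(z) = (1 + 11/14z)/(1 − 3/14z).

Find x<0 with |R(x)|<1.
x=-0.33: |R|=0.6918
R=−1: 1+11/14x = −1+3/14x ⇒ -4/7x=2 ⇒ x=2/(-4/7)=-3.5000
Confirm numerically:
  x=-3.434: |R|=0.97827 <1
  x=-3.151: |R|=0.88095 <1
  x=-2.889: |R|=0.78436 <1
  x=-3.787: |R|=1.09053 >1
  x=-3.594: |R|=1.03034 >1
Interval (-3.5000, 0).

z∈(-3.5000,0).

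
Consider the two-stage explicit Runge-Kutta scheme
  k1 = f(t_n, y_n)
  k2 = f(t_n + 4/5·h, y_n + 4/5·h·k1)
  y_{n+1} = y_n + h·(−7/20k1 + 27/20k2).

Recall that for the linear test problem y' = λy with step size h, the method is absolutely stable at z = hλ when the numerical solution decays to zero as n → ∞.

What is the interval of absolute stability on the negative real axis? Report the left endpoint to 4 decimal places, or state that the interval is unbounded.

(-0.9259, 0).

Set f=λy, z=hλ:
  k1=λy_n ⇒ h·k1=z·y_n;  k2=λ(1+4/5z)y_n ⇒ h·k2=z(1+4/5z)y_n
  y_{n+1}/y_n = 1 − 7/20z + 27/20z(1+4/5z) = 1 + z + 27/25z²
  Hence R(z) = 1 + z + 27/25z².

Solve |R(x)|<1 on ℝ⁻.
x=-0.58: |R|=0.7833
R=1: x+27/25x²=0 ⇒ x=−25/27=-0.9259; min R=1−1/(4·27/25)=0.7685>−1
Confirm numerically:
  x=-0.887: |R|=0.96271 <1
  x=-0.587: |R|=0.78513 <1
  x=-0.505: |R|=0.77043 <1
  x=-1.466: |R|=1.85509 >1
  x=-1.381: |R|=1.67873 >1
  x=-1.088: |R|=1.19044 >1
So |R|<1 on (-0.9259, 0).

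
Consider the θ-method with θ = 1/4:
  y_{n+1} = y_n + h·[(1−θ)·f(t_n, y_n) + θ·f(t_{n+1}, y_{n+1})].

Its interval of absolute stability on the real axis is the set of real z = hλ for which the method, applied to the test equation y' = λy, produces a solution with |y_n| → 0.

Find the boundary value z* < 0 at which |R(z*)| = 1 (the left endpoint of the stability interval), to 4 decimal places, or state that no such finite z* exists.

left endpoint -4.0000.

On y'=λy, z=hλ:
  y_{n+1} = y_n + z·[3/4·y_n + 1/4·y_{n+1}] ⇒ (1 − 1/4z)y_{n+1} = (1 + 3/4z)y_n
  ⇒ R(z) = (1 + 3/4z)/(1 − 1/4z).

Solve |R(x)|<1 on ℝ⁻.
x=-0.46: |R|=0.5874
R=−1: 1+3/4x = −1+1/4x ⇒ -1/2x=2 ⇒ x=2/(-1/2)=-4.0000
Confirm numerically:
  x=-2.430: |R|=0.51166 <1
  x=-2.252: |R|=0.44082 <1
  x=-2.051: |R|=0.35581 <1
  x=-4.556: |R|=1.12997 >1
  x=-4.208: |R|=1.05068 >1
  x=-4.036: |R|=1.00896 >1
Stable set (-4.0000, 0).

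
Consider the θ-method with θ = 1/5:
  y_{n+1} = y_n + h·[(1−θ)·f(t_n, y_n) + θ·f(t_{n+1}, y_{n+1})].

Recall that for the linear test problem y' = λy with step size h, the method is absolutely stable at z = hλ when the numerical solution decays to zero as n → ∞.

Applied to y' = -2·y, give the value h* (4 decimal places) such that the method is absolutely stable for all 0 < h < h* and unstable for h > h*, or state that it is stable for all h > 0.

On y'=λy, z=hλ:
  y_{n+1} = y_n + z·[4/5·y_n + 1/5·y_{n+1}] ⇒ (1 − 1/5z)y_{n+1} = (1 + 4/5z)y_n
  R(z) = (1 + 4/5z)/(1 − 1/5z).

Boundary: |R(x)|=1, x<0.
x=-1.7: |R|=0.2687
R=−1: 1+4/5x = −1+1/5x ⇒ -3/5x=2 ⇒ x=2/(-3/5)=-3.3333
Confirm numerically:
  x=-3.256: |R|=0.97190 <1
  x=-2.001: |R|=0.42908 <1
  x=-1.610: |R|=0.21785 <1
  x=-3.814: |R|=1.16360 >1
  x=-3.661: |R|=1.11350 >1
  x=-3.510: |R|=1.06228 >1
Interval (-3.3333, 0).

(-3.3333,0); λ=-2 ⇒ h* = (10/3)/2 = 1.6667.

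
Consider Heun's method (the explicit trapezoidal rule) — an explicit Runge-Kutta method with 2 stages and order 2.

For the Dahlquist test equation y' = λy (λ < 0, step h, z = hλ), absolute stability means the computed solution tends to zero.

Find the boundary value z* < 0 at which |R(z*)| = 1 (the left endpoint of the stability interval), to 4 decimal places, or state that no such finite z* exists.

Set f=λy, z=hλ:
  order 2, 2-stage ⇒ R(z)=1+z+z^2/2
  (e.g. R(-0.35)=0.71125, |R|=0.71125)

Need |R(x)|<1, x<0.
x=-0.35: |R|=0.7113
|R(-2.29)|=1.3321 |R(-1.75)|=0.7812 |R(-0.55)|=0.6013
Bisect:
  x_lo=-2.3247 |R|=1.3774  x_hi=-0.1278 |R|=0.8804
  mid=-1.22623 |R|=0.52559 →hi
  mid=-1.77546 |R|=0.80067 →hi
  mid=-2.05008 |R|=1.05133 →lo
  mid=-1.91277 |R|=0.91657 →hi
  mid=-1.98142 |R|=0.98160 →hi
  mid=-2.01575 |R|=1.01587 →lo
  mid=-1.99859 |R|=0.99859 →hi
  mid=-2.00717 |R|=1.00719 →lo
  mid=-2.00288 |R|=1.00288 →lo
  mid=-2.00073 |R|=1.00073 →lo
  ...
  [-2.00006,-1.99993] ⇒ x*=-2.0000
So |R|<1 on (-2.0000, 0).

left endpoint -2.0000.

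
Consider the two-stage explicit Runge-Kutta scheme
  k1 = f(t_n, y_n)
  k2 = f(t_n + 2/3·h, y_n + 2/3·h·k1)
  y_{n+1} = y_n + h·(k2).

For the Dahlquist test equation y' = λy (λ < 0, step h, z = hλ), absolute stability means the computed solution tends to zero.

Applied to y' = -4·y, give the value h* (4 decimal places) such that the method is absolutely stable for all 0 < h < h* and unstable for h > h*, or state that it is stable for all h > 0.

(-1.5000,0); λ=-4 ⇒ h* = (3/2)/4 = 0.3750.

With y'=λy (z=hλ):
  k1=λy_n ⇒ h·k1=z·y_n;  k2=λ(1+2/3z)y_n ⇒ h·k2=z(1+2/3z)y_n
  y_{n+1}/y_n = 1 + z(1+2/3z) = 1 + z + 2/3z²
  Hence R(z) = 1 + z + 2/3z².

Solve |R(x)|<1 on ℝ⁻.
x=-1.7: |R|=1.2267
R=1: x+2/3x²=0 ⇒ x=−3/2=-1.5000; min R=1−1/(4·2/3)=0.6250>−1
Confirm numerically:
  x=-1.436: |R|=0.93873 <1
  x=-0.975: |R|=0.65875 <1
  x=-0.662: |R|=0.63016 <1
  x=-2.061: |R|=1.77081 >1
  x=-1.555: |R|=1.05702 >1
  x=-1.534: |R|=1.03477 >1
Interval (-1.5000, 0).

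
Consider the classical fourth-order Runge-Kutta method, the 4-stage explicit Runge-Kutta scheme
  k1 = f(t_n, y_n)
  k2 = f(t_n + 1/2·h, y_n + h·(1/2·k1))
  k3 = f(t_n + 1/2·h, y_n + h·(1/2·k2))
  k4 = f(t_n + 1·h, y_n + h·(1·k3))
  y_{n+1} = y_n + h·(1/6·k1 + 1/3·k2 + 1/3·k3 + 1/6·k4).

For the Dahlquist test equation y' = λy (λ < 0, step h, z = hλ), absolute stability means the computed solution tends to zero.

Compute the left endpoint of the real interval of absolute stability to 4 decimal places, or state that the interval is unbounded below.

z* = -2.7853.

Test eqn y'=λy, z=hλ:
  order 4, 4-stage ⇒ R(z)=1+z+z^2/2+z^3/6+z^4/24
  (e.g. R(-0.64)=0.52810, |R|=0.52810)

Need |R(x)|<1, x<0.
x=-0.64: |R|=0.5281
|R(-2.8)|=1.0224 |R(-2.19)|=0.4159 |R(-0.58)|=0.5604
Bisect:
  x_lo=-3.1358 |R|=1.6705  x_hi=-0.3504 |R|=0.7044
  mid=-1.74313 |R|=0.27806 →hi
  mid=-2.43947 |R|=0.59209 →hi
  mid=-2.78764 |R|=1.00355 →lo
  mid=-2.61356 |R|=0.77048 →hi
  mid=-2.70060 |R|=0.87964 →hi
  mid=-2.74412 |R|=0.93968 →hi
  mid=-2.76588 |R|=0.97112 →hi
  mid=-2.77676 |R|=0.98721 →hi
  mid=-2.78220 |R|=0.99535 →hi
  ...
  [-2.78543,-2.78526] ⇒ x*=-2.7853
Interval (-2.7853, 0).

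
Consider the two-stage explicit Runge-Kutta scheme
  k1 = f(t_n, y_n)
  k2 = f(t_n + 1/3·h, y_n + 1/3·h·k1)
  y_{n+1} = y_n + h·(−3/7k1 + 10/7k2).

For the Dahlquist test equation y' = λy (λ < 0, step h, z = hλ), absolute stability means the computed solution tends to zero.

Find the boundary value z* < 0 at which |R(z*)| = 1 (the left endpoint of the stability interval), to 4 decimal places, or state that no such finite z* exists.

z* = -2.1000.

Test eqn y'=λy, z=hλ:
  k1=λy_n ⇒ h·k1=z·y_n;  k2=λ(1+1/3z)y_n ⇒ h·k2=z(1+1/3z)y_n
  y_{n+1}/y_n = 1 − 3/7z + 10/7z(1+1/3z) = 1 + z + 10/21z²
  so R(z) = 1 + z + 10/21z².

Find x<0 with |R(x)|<1.
x=-1.42: |R|=0.5402
R=1: x+10/21x²=0 ⇒ x=−21/10=-2.1000; min R=1−1/(4·10/21)=0.4750>−1
Confirm numerically:
  x=-1.797: |R|=0.74072 <1
  x=-1.652: |R|=0.64757 <1
  x=-1.615: |R|=0.62701 <1
  x=-0.949: |R|=0.47986 <1
  x=-2.363: |R|=1.29594 >1
  x=-2.241: |R|=1.15047 >1
  x=-2.131: |R|=1.03146 >1
So |R|<1 on (-2.1000, 0).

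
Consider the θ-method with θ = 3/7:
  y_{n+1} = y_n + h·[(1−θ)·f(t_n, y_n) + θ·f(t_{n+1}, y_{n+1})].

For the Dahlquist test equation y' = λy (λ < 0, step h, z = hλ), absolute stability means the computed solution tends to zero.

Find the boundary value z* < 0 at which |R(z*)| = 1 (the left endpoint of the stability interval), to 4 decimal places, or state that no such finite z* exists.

z* = -14.0000.

Set f=λy, z=hλ:
  y_{n+1} = y_n + z·[4/7·y_n + 3/7·y_{n+1}] ⇒ (1 − 3/7z)y_{n+1} = (1 + 4/7z)y_n
  ⇒ R(z) = (1 + 4/7z)/(1 − 3/7z).

Solve |R(x)|<1 on ℝ⁻.
x=-0.89: |R|=0.3557
R=−1: 1+4/7x = −1+3/7x ⇒ -1/7x=2 ⇒ x=2/(-1/7)=-14.0000
Confirm numerically:
  x=-11.931: |R|=0.95165 <1
  x=-10.781: |R|=0.91818 <1
  x=-9.261: |R|=0.86376 <1
  x=-9.244: |R|=0.86307 <1
  x=-14.385: |R|=1.00768 >1
  x=-14.336: |R|=1.00672 >1
  x=-14.267: |R|=1.00536 >1
Stable set (-14.0000, 0).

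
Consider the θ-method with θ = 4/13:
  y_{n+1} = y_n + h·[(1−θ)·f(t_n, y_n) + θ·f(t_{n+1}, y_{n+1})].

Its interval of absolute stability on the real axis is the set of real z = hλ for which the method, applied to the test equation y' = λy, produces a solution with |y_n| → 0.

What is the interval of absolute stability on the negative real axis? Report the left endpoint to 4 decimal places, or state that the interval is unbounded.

On y'=λy, z=hλ:
  y_{n+1} = y_n + z·[9/13·y_n + 4/13·y_{n+1}] ⇒ (1 − 4/13z)y_{n+1} = (1 + 9/13z)y_n
  ⇒ R(z) = (1 + 9/13z)/(1 − 4/13z).

Need |R(x)|<1, x<0.
x=-0.47: |R|=0.5894
R=−1: 1+9/13x = −1+4/13x ⇒ -5/13x=2 ⇒ x=2/(-5/13)=-5.2000
Confirm numerically:
  x=-4.304: |R|=0.85173 <1
  x=-3.126: |R|=0.59340 <1
  x=-3.002: |R|=0.56054 <1
  x=-2.567: |R|=0.43420 <1
  x=-5.404: |R|=1.02947 >1
  x=-5.390: |R|=1.02749 >1
Stable set (-5.2000, 0).

z∈(-5.2000,0).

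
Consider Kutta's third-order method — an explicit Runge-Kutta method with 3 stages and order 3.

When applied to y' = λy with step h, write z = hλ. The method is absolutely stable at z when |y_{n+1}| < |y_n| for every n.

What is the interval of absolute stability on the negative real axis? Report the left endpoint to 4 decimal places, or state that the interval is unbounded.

Set f=λy, z=hλ:
  order 3, 3-stage ⇒ R(z)=1+z+z^2/2+z^3/6
  (e.g. R(-1.53)=0.04352, |R|=0.04352)

Need |R(x)|<1, x<0.
x=-1.53: |R|=0.0435
|R(-2.08)|=0.4166 |R(-1.81)|=0.1602 |R(-0.54)|=0.5796
Bisect:
  x_lo=-3.1398 |R|=2.3696  x_hi=-0.2686 |R|=0.7643
  mid=-1.70419 |R|=0.07696 →hi
  mid=-2.42201 |R|=0.85691 →hi
  mid=-2.78091 |R|=1.49853 →lo
  mid=-2.60146 |R|=1.15193 →lo
  mid=-2.51173 |R|=0.99834 →hi
  mid=-2.55660 |R|=1.07357 →lo
  mid=-2.53416 |R|=1.03557 →lo
  mid=-2.52295 |R|=1.01685 →lo
  mid=-2.51734 |R|=1.00757 →lo
  ...
  [-2.51278,-2.51261] ⇒ x*=-2.5127
Interval (-2.5127, 0).

(-2.5127, 0).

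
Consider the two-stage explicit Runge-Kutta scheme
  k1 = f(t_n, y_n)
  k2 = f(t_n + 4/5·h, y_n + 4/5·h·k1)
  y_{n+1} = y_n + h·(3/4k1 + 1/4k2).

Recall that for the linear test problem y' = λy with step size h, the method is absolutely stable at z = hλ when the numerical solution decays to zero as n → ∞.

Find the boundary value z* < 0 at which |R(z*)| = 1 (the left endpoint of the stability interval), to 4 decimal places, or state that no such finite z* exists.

Test eqn y'=λy, z=hλ:
  k1=λy_n ⇒ h·k1=z·y_n;  k2=λ(1+4/5z)y_n ⇒ h·k2=z(1+4/5z)y_n
  y_{n+1}/y_n = 1 + 3/4z + 1/4z(1+4/5z) = 1 + z + 1/5z²
  so R(z) = 1 + z + 1/5z².

Find x<0 with |R(x)|<1.
x=-1: |R|=0.2000
R=1: x+1/5x²=0 ⇒ x=−5=-5.0000; min R=1−1/(4·1/5)=-0.2500>−1
Confirm numerically:
  x=-3.975: |R|=0.18513 <1
  x=-2.621: |R|=0.24707 <1
  x=-2.525: |R|=0.24987 <1
  x=-5.362: |R|=1.38821 >1
  x=-5.148: |R|=1.15238 >1
So |R|<1 on (-5.0000, 0).

z* = -5.0000.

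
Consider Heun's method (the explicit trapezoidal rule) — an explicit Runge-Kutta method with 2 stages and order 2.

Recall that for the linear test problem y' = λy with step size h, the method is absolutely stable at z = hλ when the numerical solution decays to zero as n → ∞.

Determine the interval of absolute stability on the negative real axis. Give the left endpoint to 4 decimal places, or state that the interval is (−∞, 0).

With y'=λy (z=hλ):
  order 2, 2-stage ⇒ R(z)=1+z+z^2/2
  (e.g. R(-1.79)=0.81205, |R|=0.81205)

Solve |R(x)|<1 on ℝ⁻.
x=-1.79: |R|=0.8121
|R(-1.88)|=0.8872 |R(-1.61)|=0.6861 |R(-0.82)|=0.5162
Bisect:
  x_lo=-2.3577 |R|=1.4217  x_hi=-0.2041 |R|=0.8168
  mid=-1.28089 |R|=0.53945 →hi
  mid=-1.81931 |R|=0.83564 →hi
  mid=-2.08852 |R|=1.09244 →lo
  mid=-1.95392 |R|=0.95498 →hi
  mid=-2.02122 |R|=1.02145 →lo
  mid=-1.98757 |R|=0.98765 →hi
  mid=-2.00440 |R|=1.00440 →lo
  mid=-1.99598 |R|=0.99599 →hi
  ...
  [-2.00006,-1.99993] ⇒ x*=-2.0000
Interval (-2.0000, 0).

(-2.0000, 0).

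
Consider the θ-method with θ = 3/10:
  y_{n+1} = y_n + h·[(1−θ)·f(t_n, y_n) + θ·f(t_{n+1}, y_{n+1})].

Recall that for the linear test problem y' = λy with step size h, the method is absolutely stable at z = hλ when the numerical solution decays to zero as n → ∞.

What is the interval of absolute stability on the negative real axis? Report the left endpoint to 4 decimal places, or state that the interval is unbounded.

(-5.0000, 0).

Test eqn y'=λy, z=hλ:
  y_{n+1} = y_n + z·[7/10·y_n + 3/10·y_{n+1}] ⇒ (1 − 3/10z)y_{n+1} = (1 + 7/10z)y_n
  ⇒ R(z) = (1 + 7/10z)/(1 − 3/10z).

Find x<0 with |R(x)|<1.
x=-1.13: |R|=0.1561
R=−1: 1+7/10x = −1+3/10x ⇒ -2/5x=2 ⇒ x=2/(-2/5)=-5.0000
Confirm numerically:
  x=-3.970: |R|=0.81196 <1
  x=-3.763: |R|=0.76758 <1
  x=-3.722: |R|=0.75848 <1
  x=-5.278: |R|=1.04304 >1
  x=-5.253: |R|=1.03929 >1
Interval (-5.0000, 0).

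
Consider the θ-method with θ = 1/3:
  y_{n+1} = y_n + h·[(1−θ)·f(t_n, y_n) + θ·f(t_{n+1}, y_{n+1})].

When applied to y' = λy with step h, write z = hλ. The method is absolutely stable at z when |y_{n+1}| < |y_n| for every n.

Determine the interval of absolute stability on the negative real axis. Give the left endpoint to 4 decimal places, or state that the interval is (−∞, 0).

Set f=λy, z=hλ:
  y_{n+1} = y_n + z·[2/3·y_n + 1/3·y_{n+1}] ⇒ (1 − 1/3z)y_{n+1} = (1 + 2/3z)y_n
  so R(z) = (1 + 2/3z)/(1 − 1/3z).

Find x<0 with |R(x)|<1.
x=-0.72: |R|=0.4194
R=−1: 1+2/3x = −1+1/3x ⇒ -1/3x=2 ⇒ x=2/(-1/3)=-6.0000
Confirm numerically:
  x=-5.605: |R|=0.95410 <1
  x=-5.469: |R|=0.93730 <1
  x=-4.616: |R|=0.81828 <1
  x=-3.055: |R|=0.51363 <1
  x=-6.475: |R|=1.05013 >1
  x=-6.395: |R|=1.04204 >1
Stable set (-6.0000, 0).

z∈(-6.0000,0).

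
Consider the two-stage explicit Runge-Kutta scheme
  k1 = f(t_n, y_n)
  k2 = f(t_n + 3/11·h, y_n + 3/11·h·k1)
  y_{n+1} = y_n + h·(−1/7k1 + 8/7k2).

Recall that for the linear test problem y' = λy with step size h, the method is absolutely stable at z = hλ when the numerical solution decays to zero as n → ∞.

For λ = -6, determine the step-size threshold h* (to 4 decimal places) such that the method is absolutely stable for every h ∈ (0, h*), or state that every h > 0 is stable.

On y'=λy, z=hλ:
  k1=λy_n ⇒ h·k1=z·y_n;  k2=λ(1+3/11z)y_n ⇒ h·k2=z(1+3/11z)y_n
  y_{n+1}/y_n = 1 − 1/7z + 8/7z(1+3/11z) = 1 + z + 24/77z²
  Hence R(z) = 1 + z + 24/77z².

Boundary: |R(x)|=1, x<0.
x=-1.36: |R|=0.2165
R=1: x+24/77x²=0 ⇒ x=−77/24=-3.2083; min R=1−1/(4·24/77)=0.1979>−1
Confirm numerically:
  x=-2.924: |R|=0.74087 <1
  x=-2.194: |R|=0.30635 <1
  x=-1.527: |R|=0.19977 <1
  x=-3.644: |R|=1.49483 >1
  x=-3.471: |R|=1.28417 >1
  x=-3.242: |R|=1.03402 >1
Stable set (-3.2083, 0).

(-3.2083,0); λ=-6 ⇒ h* = (77/24)/6 = 0.5347.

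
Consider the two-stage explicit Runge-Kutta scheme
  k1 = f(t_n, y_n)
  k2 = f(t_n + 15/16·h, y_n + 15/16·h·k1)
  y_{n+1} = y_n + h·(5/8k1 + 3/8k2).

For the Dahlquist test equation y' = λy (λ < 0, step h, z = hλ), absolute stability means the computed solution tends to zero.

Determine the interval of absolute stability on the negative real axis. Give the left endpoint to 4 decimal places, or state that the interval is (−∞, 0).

Test eqn y'=λy, z=hλ:
  k1=λy_n ⇒ h·k1=z·y_n;  k2=λ(1+15/16z)y_n ⇒ h·k2=z(1+15/16z)y_n
  y_{n+1}/y_n = 1 + 5/8z + 3/8z(1+15/16z) = 1 + z + 45/128z²
  R(z) = 1 + z + 45/128z².

Need |R(x)|<1, x<0.
x=-0.31: |R|=0.7238
R=1: x+45/128x²=0 ⇒ x=−128/45=-2.8444; min R=1−1/(4·45/128)=0.2889>−1
Confirm numerically:
  x=-2.469: |R|=0.67411 <1
  x=-2.103: |R|=0.45182 <1
  x=-1.898: |R|=0.36847 <1
  x=-3.272: |R|=1.49182 >1
  x=-3.154: |R|=1.34324 >1
Interval (-2.8444, 0).

z∈(-2.8444,0).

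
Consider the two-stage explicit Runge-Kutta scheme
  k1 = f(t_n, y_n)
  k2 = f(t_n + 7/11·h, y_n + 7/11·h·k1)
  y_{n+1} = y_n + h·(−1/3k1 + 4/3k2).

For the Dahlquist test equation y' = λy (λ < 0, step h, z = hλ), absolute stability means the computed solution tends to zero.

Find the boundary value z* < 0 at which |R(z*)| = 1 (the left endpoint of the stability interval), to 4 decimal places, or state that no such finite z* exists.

z* = -1.1786.

On y'=λy, z=hλ:
  k1=λy_n ⇒ h·k1=z·y_n;  k2=λ(1+7/11z)y_n ⇒ h·k2=z(1+7/11z)y_n
  y_{n+1}/y_n = 1 − 1/3z + 4/3z(1+7/11z) = 1 + z + 28/33z²
  R(z) = 1 + z + 28/33z².

Need |R(x)|<1, x<0.
x=-1.15: |R|=0.9721
R=1: x+28/33x²=0 ⇒ x=−33/28=-1.1786; min R=1−1/(4·28/33)=0.7054>−1
Confirm numerically:
  x=-1.084: |R|=0.91302 <1
  x=-0.981: |R|=0.83555 <1
  x=-0.734: |R|=0.72313 <1
  x=-1.655: |R|=1.66902 >1
  x=-1.272: |R|=1.10083 >1
  x=-1.205: |R|=1.02702 >1
Interval (-1.1786, 0).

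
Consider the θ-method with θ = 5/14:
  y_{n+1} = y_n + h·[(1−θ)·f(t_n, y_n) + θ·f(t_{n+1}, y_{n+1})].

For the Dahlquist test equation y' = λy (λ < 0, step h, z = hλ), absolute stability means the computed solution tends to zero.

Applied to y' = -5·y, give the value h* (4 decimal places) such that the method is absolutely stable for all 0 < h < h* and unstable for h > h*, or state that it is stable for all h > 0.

(-7.0000,0); λ=-5 ⇒ h* = (7)/5 = 1.4000.

Set f=λy, z=hλ:
  y_{n+1} = y_n + z·[9/14·y_n + 5/14·y_{n+1}] ⇒ (1 − 5/14z)y_{n+1} = (1 + 9/14z)y_n
  R(z) = (1 + 9/14z)/(1 − 5/14z).

Need |R(x)|<1, x<0.
x=-1.68: |R|=0.0500
R=−1: 1+9/14x = −1+5/14x ⇒ -2/7x=2 ⇒ x=2/(-2/7)=-7.0000
Confirm numerically:
  x=-5.201: |R|=0.82012 <1
  x=-4.207: |R|=0.68112 <1
  x=-3.164: |R|=0.48545 <1
  x=-7.224: |R|=1.01788 >1
  x=-7.221: |R|=1.01764 >1
Interval (-7.0000, 0).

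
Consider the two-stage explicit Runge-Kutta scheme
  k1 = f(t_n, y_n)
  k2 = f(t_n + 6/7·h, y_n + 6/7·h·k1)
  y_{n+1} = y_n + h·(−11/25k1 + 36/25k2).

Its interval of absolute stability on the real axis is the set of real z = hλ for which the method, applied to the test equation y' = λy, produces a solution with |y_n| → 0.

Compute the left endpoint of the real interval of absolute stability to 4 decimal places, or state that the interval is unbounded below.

left endpoint -0.8102.

On y'=λy, z=hλ:
  k1=λy_n ⇒ h·k1=z·y_n;  k2=λ(1+6/7z)y_n ⇒ h·k2=z(1+6/7z)y_n
  y_{n+1}/y_n = 1 − 11/25z + 36/25z(1+6/7z) = 1 + z + 216/175z²
  so R(z) = 1 + z + 216/175z².

Find x<0 with |R(x)|<1.
x=-0.6: |R|=0.8443
R=1: x+216/175x²=0 ⇒ x=−175/216=-0.8102; min R=1−1/(4·216/175)=0.7975>−1
Confirm numerically:
  x=-0.661: |R|=0.87829 <1
  x=-0.495: |R|=0.80743 <1
  x=-0.440: |R|=0.79896 <1
  x=-1.265: |R|=1.71013 >1
  x=-1.065: |R|=1.33496 >1
  x=-1.045: |R|=1.30287 >1
Interval (-0.8102, 0).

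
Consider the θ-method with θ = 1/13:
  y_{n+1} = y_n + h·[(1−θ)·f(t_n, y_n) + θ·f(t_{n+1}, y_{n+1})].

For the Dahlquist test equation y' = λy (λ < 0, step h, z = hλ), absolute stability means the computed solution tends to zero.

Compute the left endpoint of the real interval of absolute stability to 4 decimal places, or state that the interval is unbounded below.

Set f=λy, z=hλ:
  y_{n+1} = y_n + z·[12/13·y_n + 1/13·y_{n+1}] ⇒ (1 − 1/13z)y_{n+1} = (1 + 12/13z)y_n
  R(z) = (1 + 12/13z)/(1 − 1/13z).

Need |R(x)|<1, x<0.
x=-0.82: |R|=0.2287
R=−1: 1+12/13x = −1+1/13x ⇒ -11/13x=2 ⇒ x=2/(-11/13)=-2.3636
Confirm numerically:
  x=-2.262: |R|=0.92675 <1
  x=-1.658: |R|=0.47046 <1
  x=-1.455: |R|=0.30854 <1
  x=-1.259: |R|=0.14784 <1
  x=-2.954: |R|=1.40705 >1
  x=-2.708: |R|=1.24115 >1
Stable set (-2.3636, 0).

z* = -2.3636.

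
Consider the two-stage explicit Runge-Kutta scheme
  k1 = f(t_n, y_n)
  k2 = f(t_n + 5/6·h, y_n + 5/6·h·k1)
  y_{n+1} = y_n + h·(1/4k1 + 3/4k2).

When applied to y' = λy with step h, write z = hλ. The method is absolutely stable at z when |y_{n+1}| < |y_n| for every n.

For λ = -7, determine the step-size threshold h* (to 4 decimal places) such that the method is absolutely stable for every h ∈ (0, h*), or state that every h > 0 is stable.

(-1.6000,0); λ=-7 ⇒ h* = (8/5)/7 = 0.2286.

On y'=λy, z=hλ:
  k1=λy_n ⇒ h·k1=z·y_n;  k2=λ(1+5/6z)y_n ⇒ h·k2=z(1+5/6z)y_n
  y_{n+1}/y_n = 1 + 1/4z + 3/4z(1+5/6z) = 1 + z + 5/8z²
  so R(z) = 1 + z + 5/8z².

Solve |R(x)|<1 on ℝ⁻.
x=-0.91: |R|=0.6076
R=1: x+5/8x²=0 ⇒ x=−8/5=-1.6000; min R=1−1/(4·5/8)=0.6000>−1
Confirm numerically:
  x=-1.252: |R|=0.72769 <1
  x=-0.919: |R|=0.60885 <1
  x=-0.710: |R|=0.60506 <1
  x=-0.641: |R|=0.61580 <1
  x=-2.059: |R|=1.59068 >1
  x=-1.814: |R|=1.24262 >1
  x=-1.772: |R|=1.19049 >1
Interval (-1.6000, 0).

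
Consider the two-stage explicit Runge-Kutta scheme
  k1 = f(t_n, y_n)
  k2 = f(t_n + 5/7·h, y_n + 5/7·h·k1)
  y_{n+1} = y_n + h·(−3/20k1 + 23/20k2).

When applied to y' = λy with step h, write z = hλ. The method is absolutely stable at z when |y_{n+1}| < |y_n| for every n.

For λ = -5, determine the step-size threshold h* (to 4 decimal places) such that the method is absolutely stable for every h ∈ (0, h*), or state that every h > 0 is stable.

(-1.2174,0); λ=-5 ⇒ h* = (28/23)/5 = 0.2435.

On y'=λy, z=hλ:
  k1=λy_n ⇒ h·k1=z·y_n;  k2=λ(1+5/7z)y_n ⇒ h·k2=z(1+5/7z)y_n
  y_{n+1}/y_n = 1 − 3/20z + 23/20z(1+5/7z) = 1 + z + 23/28z²
  so R(z) = 1 + z + 23/28z².

Need |R(x)|<1, x<0.
x=-1.79: |R|=1.8419
R=1: x+23/28x²=0 ⇒ x=−28/23=-1.2174; min R=1−1/(4·23/28)=0.6957>−1
Confirm numerically:
  x=-1.031: |R|=0.84215 <1
  x=-1.026: |R|=0.83870 <1
  x=-0.683: |R|=0.70019 <1
  x=-0.667: |R|=0.69844 <1
  x=-1.690: |R|=1.65608 >1
  x=-1.575: |R|=1.46266 >1
  x=-1.339: |R|=1.13376 >1
So |R|<1 on (-1.2174, 0).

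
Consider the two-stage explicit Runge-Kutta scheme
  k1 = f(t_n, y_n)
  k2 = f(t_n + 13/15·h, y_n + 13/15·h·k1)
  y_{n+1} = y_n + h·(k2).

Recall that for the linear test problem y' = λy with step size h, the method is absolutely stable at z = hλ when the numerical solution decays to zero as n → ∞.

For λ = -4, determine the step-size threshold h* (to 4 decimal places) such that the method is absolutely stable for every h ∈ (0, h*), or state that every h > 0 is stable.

(-1.1538,0); λ=-4 ⇒ h* = (15/13)/4 = 0.2885.

On y'=λy, z=hλ:
  k1=λy_n ⇒ h·k1=z·y_n;  k2=λ(1+13/15z)y_n ⇒ h·k2=z(1+13/15z)y_n
  y_{n+1}/y_n = 1 + z(1+13/15z) = 1 + z + 13/15z²
  R(z) = 1 + z + 13/15z².

Boundary: |R(x)|=1, x<0.
x=-1.61: |R|=1.6365
R=1: x+13/15x²=0 ⇒ x=−15/13=-1.1538; min R=1−1/(4·13/15)=0.7115>−1
Confirm numerically:
  x=-0.933: |R|=0.82142 <1
  x=-0.782: |R|=0.74799 <1
  x=-0.527: |R|=0.71370 <1
  x=-1.501: |R|=1.45160 >1
  x=-1.397: |R|=1.29439 >1
So |R|<1 on (-1.1538, 0).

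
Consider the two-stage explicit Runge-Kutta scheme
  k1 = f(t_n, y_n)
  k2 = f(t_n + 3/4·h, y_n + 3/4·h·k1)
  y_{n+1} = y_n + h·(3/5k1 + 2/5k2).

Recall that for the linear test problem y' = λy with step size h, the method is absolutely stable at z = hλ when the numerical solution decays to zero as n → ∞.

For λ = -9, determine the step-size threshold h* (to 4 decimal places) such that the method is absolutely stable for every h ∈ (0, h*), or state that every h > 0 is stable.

(-3.3333,0); λ=-9 ⇒ h* = (10/3)/9 = 0.3704.

Set f=λy, z=hλ:
  k1=λy_n ⇒ h·k1=z·y_n;  k2=λ(1+3/4z)y_n ⇒ h·k2=z(1+3/4z)y_n
  y_{n+1}/y_n = 1 + 3/5z + 2/5z(1+3/4z) = 1 + z + 3/10z²
  ⇒ R(z) = 1 + z + 3/10z².

Find x<0 with |R(x)|<1.
x=-0.66: |R|=0.4707
R=1: x+3/10x²=0 ⇒ x=−10/3=-3.3333; min R=1−1/(4·3/10)=0.1667>−1
Confirm numerically:
  x=-3.177: |R|=0.85100 <1
  x=-2.917: |R|=0.63567 <1
  x=-2.132: |R|=0.23163 <1
  x=-3.869: |R|=1.62175 >1
  x=-3.823: |R|=1.56160 >1
  x=-3.606: |R|=1.29497 >1
Stable set (-3.3333, 0).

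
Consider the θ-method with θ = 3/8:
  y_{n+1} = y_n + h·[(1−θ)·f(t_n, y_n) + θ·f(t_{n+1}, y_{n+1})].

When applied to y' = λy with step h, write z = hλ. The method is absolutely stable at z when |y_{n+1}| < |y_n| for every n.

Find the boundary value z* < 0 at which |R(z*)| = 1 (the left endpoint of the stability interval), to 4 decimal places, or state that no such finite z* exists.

left endpoint -8.0000.

With y'=λy (z=hλ):
  y_{n+1} = y_n + z·[5/8·y_n + 3/8·y_{n+1}] ⇒ (1 − 3/8z)y_{n+1} = (1 + 5/8z)y_n
  R(z) = (1 + 5/8z)/(1 − 3/8z).

Solve |R(x)|<1 on ℝ⁻.
x=-0.53: |R|=0.5579
R=−1: 1+5/8x = −1+3/8x ⇒ -1/4x=2 ⇒ x=2/(-1/4)=-8.0000
Confirm numerically:
  x=-6.192: |R|=0.86394 <1
  x=-4.172: |R|=0.62683 <1
  x=-4.148: |R|=0.62317 <1
  x=-4.033: |R|=0.60525 <1
  x=-8.448: |R|=1.02687 >1
  x=-8.165: |R|=1.01016 >1
  x=-8.022: |R|=1.00137 >1
So |R|<1 on (-8.0000, 0).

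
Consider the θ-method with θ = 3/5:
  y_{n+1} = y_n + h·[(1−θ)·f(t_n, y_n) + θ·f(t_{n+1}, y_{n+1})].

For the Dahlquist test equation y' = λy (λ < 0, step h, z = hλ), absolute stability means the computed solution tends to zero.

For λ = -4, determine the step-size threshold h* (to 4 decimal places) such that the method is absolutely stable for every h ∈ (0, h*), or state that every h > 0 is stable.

Set f=λy, z=hλ:
  y_{n+1} = y_n + z·[2/5·y_n + 3/5·y_{n+1}] ⇒ (1 − 3/5z)y_{n+1} = (1 + 2/5z)y_n
  R(z) = (1 + 2/5z)/(1 − 3/5z).

Solve |R(x)|<1 on ℝ⁻.
x=-1.28: |R|=0.2760
x=-2: |R|=0.0909
x=-10: |R|=0.4286
x=-100: |R|=0.6393
θ=3/5≥1/2 ⇒ |1+2/5x|<|1−3/5x| ∀x<0 ⇒ interval (−∞,0).

unbounded; (−∞, 0). Any h>0 works for λ=-4.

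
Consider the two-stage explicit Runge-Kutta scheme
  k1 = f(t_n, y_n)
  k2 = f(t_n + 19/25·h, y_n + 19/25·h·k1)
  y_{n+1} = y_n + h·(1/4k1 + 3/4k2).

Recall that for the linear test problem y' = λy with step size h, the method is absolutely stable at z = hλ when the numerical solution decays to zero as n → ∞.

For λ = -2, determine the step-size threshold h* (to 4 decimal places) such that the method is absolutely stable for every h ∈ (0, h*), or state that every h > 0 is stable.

(-1.7544,0); λ=-2 ⇒ h* = (100/57)/2 = 0.8772.

Set f=λy, z=hλ:
  k1=λy_n ⇒ h·k1=z·y_n;  k2=λ(1+19/25z)y_n ⇒ h·k2=z(1+19/25z)y_n
  y_{n+1}/y_n = 1 + 1/4z + 3/4z(1+19/25z) = 1 + z + 57/100z²
  Hence R(z) = 1 + z + 57/100z².

Boundary: |R(x)|=1, x<0.
x=-1.3: |R|=0.6633
R=1: x+57/100x²=0 ⇒ x=−100/57=-1.7544; min R=1−1/(4·57/100)=0.5614>−1
Confirm numerically:
  x=-1.364: |R|=0.69648 <1
  x=-1.257: |R|=0.64363 <1
  x=-0.909: |R|=0.56198 <1
  x=-2.319: |R|=1.74632 >1
  x=-2.272: |R|=1.67033 >1
  x=-2.020: |R|=1.30583 >1
Interval (-1.7544, 0).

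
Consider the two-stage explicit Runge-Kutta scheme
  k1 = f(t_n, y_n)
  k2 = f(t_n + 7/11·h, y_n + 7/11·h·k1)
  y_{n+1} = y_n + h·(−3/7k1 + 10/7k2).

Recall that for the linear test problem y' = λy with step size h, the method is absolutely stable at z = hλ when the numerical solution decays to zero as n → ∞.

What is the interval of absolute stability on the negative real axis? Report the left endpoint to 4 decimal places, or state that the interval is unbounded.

(-1.1000, 0).

With y'=λy (z=hλ):
  k1=λy_n ⇒ h·k1=z·y_n;  k2=λ(1+7/11z)y_n ⇒ h·k2=z(1+7/11z)y_n
  y_{n+1}/y_n = 1 − 3/7z + 10/7z(1+7/11z) = 1 + z + 10/11z²
  R(z) = 1 + z + 10/11z².

Need |R(x)|<1, x<0.
x=-0.41: |R|=0.7428
R=1: x+10/11x²=0 ⇒ x=−11/10=-1.1000; min R=1−1/(4·10/11)=0.7250>−1
Confirm numerically:
  x=-0.892: |R|=0.83133 <1
  x=-0.834: |R|=0.79832 <1
  x=-0.791: |R|=0.77780 <1
  x=-0.665: |R|=0.73702 <1
  x=-1.609: |R|=1.74453 >1
  x=-1.332: |R|=1.28093 >1
Interval (-1.1000, 0).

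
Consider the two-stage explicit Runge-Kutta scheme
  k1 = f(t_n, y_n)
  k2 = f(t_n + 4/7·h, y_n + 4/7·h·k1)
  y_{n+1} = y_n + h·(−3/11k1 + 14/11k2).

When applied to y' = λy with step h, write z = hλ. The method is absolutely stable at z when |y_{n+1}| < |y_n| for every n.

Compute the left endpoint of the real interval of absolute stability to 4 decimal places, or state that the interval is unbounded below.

With y'=λy (z=hλ):
  k1=λy_n ⇒ h·k1=z·y_n;  k2=λ(1+4/7z)y_n ⇒ h·k2=z(1+4/7z)y_n
  y_{n+1}/y_n = 1 − 3/11z + 14/11z(1+4/7z) = 1 + z + 8/11z²
  ⇒ R(z) = 1 + z + 8/11z².

Solve |R(x)|<1 on ℝ⁻.
x=-1.34: |R|=0.9659
R=1: x+8/11x²=0 ⇒ x=−11/8=-1.3750; min R=1−1/(4·8/11)=0.6562>−1
Confirm numerically:
  x=-1.313: |R|=0.94080 <1
  x=-0.661: |R|=0.65676 <1
  x=-0.641: |R|=0.65782 <1
  x=-1.865: |R|=1.66462 >1
  x=-1.810: |R|=1.57262 >1
  x=-1.724: |R|=1.43758 >1
So |R|<1 on (-1.3750, 0).

left endpoint -1.3750.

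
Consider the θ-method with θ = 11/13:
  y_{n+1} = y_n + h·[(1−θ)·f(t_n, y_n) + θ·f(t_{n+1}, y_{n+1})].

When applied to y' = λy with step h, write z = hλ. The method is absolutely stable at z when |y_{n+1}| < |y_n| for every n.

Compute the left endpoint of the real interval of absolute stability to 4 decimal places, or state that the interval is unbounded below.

(−∞, 0) — no finite endpoint.

With y'=λy (z=hλ):
  y_{n+1} = y_n + z·[2/13·y_n + 11/13·y_{n+1}] ⇒ (1 − 11/13z)y_{n+1} = (1 + 2/13z)y_n
  R(z) = (1 + 2/13z)/(1 − 11/13z).

Solve |R(x)|<1 on ℝ⁻.
x=-0.56: |R|=0.6200
x=-2: |R|=0.2571
x=-10: |R|=0.0569
x=-100: |R|=0.1680
θ=11/13≥1/2 ⇒ |1+2/13x|<|1−11/13x| ∀x<0 ⇒ interval (−∞,0).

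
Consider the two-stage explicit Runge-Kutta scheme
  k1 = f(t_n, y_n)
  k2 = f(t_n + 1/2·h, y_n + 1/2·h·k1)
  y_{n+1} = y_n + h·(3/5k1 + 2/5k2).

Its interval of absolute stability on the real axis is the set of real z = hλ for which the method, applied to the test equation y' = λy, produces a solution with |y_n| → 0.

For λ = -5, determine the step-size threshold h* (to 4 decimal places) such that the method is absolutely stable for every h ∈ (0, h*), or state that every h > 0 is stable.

(-5.0000,0); λ=-5 ⇒ h* = (5)/5 = 1.0000.

Set f=λy, z=hλ:
  k1=λy_n ⇒ h·k1=z·y_n;  k2=λ(1+1/2z)y_n ⇒ h·k2=z(1+1/2z)y_n
  y_{n+1}/y_n = 1 + 3/5z + 2/5z(1+1/2z) = 1 + z + 1/5z²
  ⇒ R(z) = 1 + z + 1/5z².

Find x<0 with |R(x)|<1.
x=-0.84: |R|=0.3011
R=1: x+1/5x²=0 ⇒ x=−5=-5.0000; min R=1−1/(4·1/5)=-0.2500>−1
Confirm numerically:
  x=-4.662: |R|=0.68485 <1
  x=-4.228: |R|=0.34720 <1
  x=-2.805: |R|=0.23140 <1
  x=-5.312: |R|=1.33147 >1
  x=-5.221: |R|=1.23077 >1
So |R|<1 on (-5.0000, 0).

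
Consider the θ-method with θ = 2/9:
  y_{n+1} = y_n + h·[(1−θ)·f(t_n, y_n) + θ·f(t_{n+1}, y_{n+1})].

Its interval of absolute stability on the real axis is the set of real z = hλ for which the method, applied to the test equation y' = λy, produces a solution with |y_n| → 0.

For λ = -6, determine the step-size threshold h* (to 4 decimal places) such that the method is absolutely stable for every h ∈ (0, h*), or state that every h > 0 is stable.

(-3.6000,0); λ=-6 ⇒ h* = (18/5)/6 = 0.6000.

Test eqn y'=λy, z=hλ:
  y_{n+1} = y_n + z·[7/9·y_n + 2/9·y_{n+1}] ⇒ (1 − 2/9z)y_{n+1} = (1 + 7/9z)y_n
  Hence R(z) = (1 + 7/9z)/(1 − 2/9z).

Boundary: |R(x)|=1, x<0.
x=-1.37: |R|=0.0503
R=−1: 1+7/9x = −1+2/9x ⇒ -5/9x=2 ⇒ x=2/(-5/9)=-3.6000
Confirm numerically:
  x=-3.061: |R|=0.82178 <1
  x=-3.053: |R|=0.81895 <1
  x=-2.529: |R|=0.61908 <1
  x=-4.187: |R|=1.16893 >1
  x=-4.020: |R|=1.12324 >1
So |R|<1 on (-3.6000, 0).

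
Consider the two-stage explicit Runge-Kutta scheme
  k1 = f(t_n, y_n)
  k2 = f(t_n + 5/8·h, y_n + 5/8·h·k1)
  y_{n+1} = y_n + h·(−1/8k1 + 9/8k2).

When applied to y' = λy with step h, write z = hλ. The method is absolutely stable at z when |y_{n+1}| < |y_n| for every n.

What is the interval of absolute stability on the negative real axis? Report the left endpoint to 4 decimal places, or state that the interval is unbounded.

z∈(-1.4222,0).

Test eqn y'=λy, z=hλ:
  k1=λy_n ⇒ h·k1=z·y_n;  k2=λ(1+5/8z)y_n ⇒ h·k2=z(1+5/8z)y_n
  y_{n+1}/y_n = 1 − 1/8z + 9/8z(1+5/8z) = 1 + z + 45/64z²
  ⇒ R(z) = 1 + z + 45/64z².

Solve |R(x)|<1 on ℝ⁻.
x=-1.18: |R|=0.7990
R=1: x+45/64x²=0 ⇒ x=−64/45=-1.4222; min R=1−1/(4·45/64)=0.6444>−1
Confirm numerically:
  x=-1.052: |R|=0.72615 <1
  x=-0.739: |R|=0.64499 <1
  x=-0.738: |R|=0.64495 <1
  x=-1.730: |R|=1.37438 >1
  x=-1.682: |R|=1.30723 >1
  x=-1.546: |R|=1.13455 >1
Stable set (-1.4222, 0).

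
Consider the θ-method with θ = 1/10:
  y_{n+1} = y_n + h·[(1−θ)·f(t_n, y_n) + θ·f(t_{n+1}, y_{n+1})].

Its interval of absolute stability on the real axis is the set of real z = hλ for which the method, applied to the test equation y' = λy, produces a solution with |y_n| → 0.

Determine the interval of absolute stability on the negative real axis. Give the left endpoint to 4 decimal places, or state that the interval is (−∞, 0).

z∈(-2.5000,0).

With y'=λy (z=hλ):
  y_{n+1} = y_n + z·[9/10·y_n + 1/10·y_{n+1}] ⇒ (1 − 1/10z)y_{n+1} = (1 + 9/10z)y_n
  Hence R(z) = (1 + 9/10z)/(1 − 1/10z).

Solve |R(x)|<1 on ℝ⁻.
x=-1.43: |R|=0.2511
R=−1: 1+9/10x = −1+1/10x ⇒ -4/5x=2 ⇒ x=2/(-4/5)=-2.5000
Confirm numerically:
  x=-1.960: |R|=0.63880 <1
  x=-1.946: |R|=0.62900 <1
  x=-1.297: |R|=0.14809 <1
  x=-1.023: |R|=0.07194 <1
  x=-2.713: |R|=1.13404 >1
  x=-2.673: |R|=1.10921 >1
Interval (-2.5000, 0).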